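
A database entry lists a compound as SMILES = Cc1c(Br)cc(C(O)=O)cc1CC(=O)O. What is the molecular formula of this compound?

Walk through each heavy atom and fill implicit hydrogens from standard valence (C 4, N 3, O 2, S 2, halogen 1); for lowercase aromatic atoms, an aromatic c carries 1 H when it has two neighbours and 0 H with three, and aromatic n carries 0 H:
  atom 1: C, bond orders sum to 1 (valence 4) → 3 H
  atom 2: aromatic c, 3 neighbours → 0 H
  atom 3: aromatic c, 3 neighbours → 0 H
  atom 4: Br (halogen, monovalent) → 0 H
  atom 5: aromatic c, 2 neighbours → 1 H
  atom 6: aromatic c, 3 neighbours → 0 H
  atom 7: C, bond orders sum to 4 (valence 4) → 0 H
  atom 8: O, bond orders sum to 1 (valence 2) → 1 H
  atom 9: O, bond orders sum to 2 (valence 2) → 0 H
  atom 10: aromatic c, 2 neighbours → 1 H
  atom 11: aromatic c, 3 neighbours → 0 H
  atom 12: C, bond orders sum to 2 (valence 4) → 2 H
  atom 13: C, bond orders sum to 4 (valence 4) → 0 H
  atom 14: O, bond orders sum to 2 (valence 2) → 0 H
  atom 15: O, bond orders sum to 1 (valence 2) → 1 H
Totals → C:10, H:9, Br:1, O:4.
In Hill order: C10H9BrO4.

C10H9BrO4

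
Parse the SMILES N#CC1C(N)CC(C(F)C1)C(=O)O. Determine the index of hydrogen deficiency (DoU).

4

Degree of unsaturation = (number of rings) + (number of π bonds).
Ring closures in the SMILES: 1.
π bonds: 1 double bond (each 1 DoU), 1 triple bond (each 2 DoU) → 3 DoU from unsaturation.
Total DoU = 1 + 3 = 4.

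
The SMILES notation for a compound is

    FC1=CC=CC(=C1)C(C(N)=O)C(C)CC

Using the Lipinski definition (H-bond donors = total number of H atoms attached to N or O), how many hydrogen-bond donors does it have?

2

Donors: find every N or O and count the H atoms it carries.
  atom 10 (N): bond orders sum to 1 → 2 H
  atom 11 (O): bond orders sum to 2 → 0 H
Lipinski HBD = 2.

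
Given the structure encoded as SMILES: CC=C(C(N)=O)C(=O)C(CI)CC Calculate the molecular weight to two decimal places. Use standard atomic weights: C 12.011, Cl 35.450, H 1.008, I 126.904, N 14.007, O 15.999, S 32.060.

First, the molecular formula is C9H14INO2 (counting implicit H from valence).
  C: 9 × 12.011 = 108.099
  H: 14 × 1.008 = 14.112
  I: 1 × 126.904 = 126.904
  N: 1 × 14.007 = 14.007
  O: 2 × 15.999 = 31.998
Sum: 9×12.011 + 14×1.008 + 1×126.904 + 1×14.007 + 2×15.999 = 295.120 → 295.12 g/mol.

295.12 g/mol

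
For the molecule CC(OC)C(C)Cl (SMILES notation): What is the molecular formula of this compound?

C5H11ClO

Walk through each heavy atom and fill implicit hydrogens from standard valence (C 4, N 3, O 2, S 2, halogen 1):
  atom 1: C, bond orders sum to 1 (valence 4) → 3 H
  atom 2: C, bond orders sum to 3 (valence 4) → 1 H
  atom 3: O, bond orders sum to 2 (valence 2) → 0 H
  atom 4: C, bond orders sum to 1 (valence 4) → 3 H
  atom 5: C, bond orders sum to 3 (valence 4) → 1 H
  atom 6: C, bond orders sum to 1 (valence 4) → 3 H
  atom 7: Cl (halogen, monovalent) → 0 H
Totals → C:5, H:11, Cl:1, O:1.
In Hill order: C5H11ClO.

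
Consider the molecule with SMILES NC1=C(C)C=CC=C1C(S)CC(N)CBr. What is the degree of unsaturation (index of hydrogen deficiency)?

Degree of unsaturation = (number of rings) + (number of π bonds).
Ring closures in the SMILES: 1.
π bonds: 3 double bonds (each 1 DoU) → 3 DoU from unsaturation.
Total DoU = 1 + 3 = 4.

4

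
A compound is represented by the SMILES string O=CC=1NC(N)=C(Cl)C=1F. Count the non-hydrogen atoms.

10

Every atom symbol written in the SMILES (organic subset) is one heavy atom; implicit H are not written.
Heavy atoms by element → C:5, Cl:1, F:1, N:2, O:1.
Total: 10.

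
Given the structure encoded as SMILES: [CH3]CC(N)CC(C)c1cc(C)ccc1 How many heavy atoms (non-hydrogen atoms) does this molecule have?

14

Every atom symbol written in the SMILES (organic subset) is one heavy atom; implicit H are not written.
Heavy atoms by element → C:13, N:1.
Total: 14.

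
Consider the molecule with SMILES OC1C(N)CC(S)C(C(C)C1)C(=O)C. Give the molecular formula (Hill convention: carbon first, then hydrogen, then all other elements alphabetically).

Walk through each heavy atom and fill implicit hydrogens from standard valence (C 4, N 3, O 2, S 2, halogen 1):
  atom 1: O, bond orders sum to 1 (valence 2) → 1 H
  atom 2: C, bond orders sum to 3 (valence 4) → 1 H
  atom 3: C, bond orders sum to 3 (valence 4) → 1 H
  atom 4: N, bond orders sum to 1 (valence 3) → 2 H
  atom 5: C, bond orders sum to 2 (valence 4) → 2 H
  atom 6: C, bond orders sum to 3 (valence 4) → 1 H
  atom 7: S, bond orders sum to 1 (valence 2) → 1 H
  atom 8: C, bond orders sum to 3 (valence 4) → 1 H
  atom 9: C, bond orders sum to 3 (valence 4) → 1 H
  atom 10: C, bond orders sum to 1 (valence 4) → 3 H
  atom 11: C, bond orders sum to 2 (valence 4) → 2 H
  atom 12: C, bond orders sum to 4 (valence 4) → 0 H
  atom 13: O, bond orders sum to 2 (valence 2) → 0 H
  atom 14: C, bond orders sum to 1 (valence 4) → 3 H
Totals → C:10, H:19, N:1, O:2, S:1.
In Hill order: C10H19NO2S.

C10H19NO2S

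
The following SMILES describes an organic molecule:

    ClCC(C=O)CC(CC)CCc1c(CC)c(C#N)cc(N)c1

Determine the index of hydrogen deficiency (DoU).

Molecular formula: C18H25ClN2O.
DoU = (2C + 2 + N − H − X) / 2, where X is the halogen count and O/S are ignored.
    = (2·18 + 2 + 2 − 25 − 1) / 2 = 14 / 2 = 7.

7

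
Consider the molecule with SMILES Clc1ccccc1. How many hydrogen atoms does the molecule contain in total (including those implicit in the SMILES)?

Walk through each heavy atom and fill implicit hydrogens from standard valence (C 4, N 3, O 2, S 2, halogen 1); for lowercase aromatic atoms, an aromatic c carries 1 H when it has two neighbours and 0 H with three, and aromatic n carries 0 H:
  atom 1: Cl (halogen, monovalent) → 0 H
  atom 2: aromatic c, 3 neighbours → 0 H
  atom 3: aromatic c, 2 neighbours → 1 H
  atom 4: aromatic c, 2 neighbours → 1 H
  atom 5: aromatic c, 2 neighbours → 1 H
  atom 6: aromatic c, 2 neighbours → 1 H
  atom 7: aromatic c, 2 neighbours → 1 H
Total hydrogens: 5.

5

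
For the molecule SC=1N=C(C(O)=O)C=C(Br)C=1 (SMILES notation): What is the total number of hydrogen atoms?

4

Walk through each heavy atom and fill implicit hydrogens from standard valence (C 4, N 3, O 2, S 2, halogen 1):
  atom 1: S, bond orders sum to 1 (valence 2) → 1 H
  atom 2: C, bond orders sum to 4 (valence 4) → 0 H
  atom 3: N, bond orders sum to 3 (valence 3) → 0 H
  atom 4: C, bond orders sum to 4 (valence 4) → 0 H
  atom 5: C, bond orders sum to 4 (valence 4) → 0 H
  atom 6: O, bond orders sum to 1 (valence 2) → 1 H
  atom 7: O, bond orders sum to 2 (valence 2) → 0 H
  atom 8: C, bond orders sum to 3 (valence 4) → 1 H
  atom 9: C, bond orders sum to 4 (valence 4) → 0 H
  atom 10: Br (halogen, monovalent) → 0 H
  atom 11: C, bond orders sum to 3 (valence 4) → 1 H
Total hydrogens: 4.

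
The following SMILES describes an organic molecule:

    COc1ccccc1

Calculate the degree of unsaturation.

4

Molecular formula: C7H8O.
DoU = (2C + 2 + N − H − X) / 2, where X is the halogen count and O/S are ignored.
    = (2·7 + 2 + 0 − 8 − 0) / 2 = 8 / 2 = 4.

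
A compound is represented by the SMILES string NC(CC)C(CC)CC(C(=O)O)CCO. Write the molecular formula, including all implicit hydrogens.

Walk through each heavy atom and fill implicit hydrogens from standard valence (C 4, N 3, O 2, S 2, halogen 1):
  atom 1: N, bond orders sum to 1 (valence 3) → 2 H
  atom 2: C, bond orders sum to 3 (valence 4) → 1 H
  atom 3: C, bond orders sum to 2 (valence 4) → 2 H
  atom 4: C, bond orders sum to 1 (valence 4) → 3 H
  atom 5: C, bond orders sum to 3 (valence 4) → 1 H
  atom 6: C, bond orders sum to 2 (valence 4) → 2 H
  atom 7: C, bond orders sum to 1 (valence 4) → 3 H
  atom 8: C, bond orders sum to 2 (valence 4) → 2 H
  atom 9: C, bond orders sum to 3 (valence 4) → 1 H
  atom 10: C, bond orders sum to 4 (valence 4) → 0 H
  atom 11: O, bond orders sum to 2 (valence 2) → 0 H
  atom 12: O, bond orders sum to 1 (valence 2) → 1 H
  atom 13: C, bond orders sum to 2 (valence 4) → 2 H
  atom 14: C, bond orders sum to 2 (valence 4) → 2 H
  atom 15: O, bond orders sum to 1 (valence 2) → 1 H
Totals → C:11, H:23, N:1, O:3.
In Hill order: C11H23NO3.

C11H23NO3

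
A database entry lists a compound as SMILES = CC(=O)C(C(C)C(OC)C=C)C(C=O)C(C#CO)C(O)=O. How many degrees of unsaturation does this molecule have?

Molecular formula: C15H20O6.
DoU = (2C + 2 + N − H − X) / 2, where X is the halogen count and O/S are ignored.
    = (2·15 + 2 + 0 − 20 − 0) / 2 = 12 / 2 = 6.

6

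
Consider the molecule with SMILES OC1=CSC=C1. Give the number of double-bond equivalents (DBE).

3

Degree of unsaturation = (number of rings) + (number of π bonds).
Ring closures in the SMILES: 1.
π bonds: 2 double bonds (each 1 DoU) → 2 DoU from unsaturation.
Total DoU = 1 + 2 = 3.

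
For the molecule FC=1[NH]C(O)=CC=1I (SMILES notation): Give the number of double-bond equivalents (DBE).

Degree of unsaturation = (number of rings) + (number of π bonds).
Ring closures in the SMILES: 1.
π bonds: 2 double bonds (each 1 DoU) → 2 DoU from unsaturation.
Total DoU = 1 + 2 = 3.

3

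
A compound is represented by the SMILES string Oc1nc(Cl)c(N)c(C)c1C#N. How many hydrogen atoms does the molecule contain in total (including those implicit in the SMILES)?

Walk through each heavy atom and fill implicit hydrogens from standard valence (C 4, N 3, O 2, S 2, halogen 1); for lowercase aromatic atoms, an aromatic c carries 1 H when it has two neighbours and 0 H with three, and aromatic n carries 0 H:
  atom 1: O, bond orders sum to 1 (valence 2) → 1 H
  atom 2: aromatic c, 3 neighbours → 0 H
  atom 3: aromatic n, 2 neighbours → 0 H
  atom 4: aromatic c, 3 neighbours → 0 H
  atom 5: Cl (halogen, monovalent) → 0 H
  atom 6: aromatic c, 3 neighbours → 0 H
  atom 7: N, bond orders sum to 1 (valence 3) → 2 H
  atom 8: aromatic c, 3 neighbours → 0 H
  atom 9: C, bond orders sum to 1 (valence 4) → 3 H
  atom 10: aromatic c, 3 neighbours → 0 H
  atom 11: C, bond orders sum to 4 (valence 4) → 0 H
  atom 12: N, bond orders sum to 3 (valence 3) → 0 H
Total hydrogens: 6.

6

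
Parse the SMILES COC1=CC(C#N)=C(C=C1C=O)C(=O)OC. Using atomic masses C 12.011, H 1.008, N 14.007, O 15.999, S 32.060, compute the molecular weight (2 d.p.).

First, the molecular formula is C11H9NO4 (counting implicit H from valence).
  C: 11 × 12.011 = 132.121
  H: 9 × 1.008 = 9.072
  N: 1 × 14.007 = 14.007
  O: 4 × 15.999 = 63.996
Sum: 11×12.011 + 9×1.008 + 1×14.007 + 4×15.999 = 219.196 → 219.20 g/mol.

219.20 g/mol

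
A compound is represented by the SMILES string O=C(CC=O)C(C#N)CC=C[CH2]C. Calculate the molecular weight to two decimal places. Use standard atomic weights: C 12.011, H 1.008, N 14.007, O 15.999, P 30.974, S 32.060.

First, the molecular formula is C10H13NO2 (counting implicit H from valence).
  C: 10 × 12.011 = 120.110
  H: 13 × 1.008 = 13.104
  N: 1 × 14.007 = 14.007
  O: 2 × 15.999 = 31.998
Sum: 10×12.011 + 13×1.008 + 1×14.007 + 2×15.999 = 179.219 → 179.22 g/mol.

179.22 g/mol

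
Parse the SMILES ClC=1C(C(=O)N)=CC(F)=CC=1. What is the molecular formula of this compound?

C7H5ClFNO

Walk through each heavy atom and fill implicit hydrogens from standard valence (C 4, N 3, O 2, S 2, halogen 1):
  atom 1: Cl (halogen, monovalent) → 0 H
  atom 2: C, bond orders sum to 4 (valence 4) → 0 H
  atom 3: C, bond orders sum to 4 (valence 4) → 0 H
  atom 4: C, bond orders sum to 4 (valence 4) → 0 H
  atom 5: O, bond orders sum to 2 (valence 2) → 0 H
  atom 6: N, bond orders sum to 1 (valence 3) → 2 H
  atom 7: C, bond orders sum to 3 (valence 4) → 1 H
  atom 8: C, bond orders sum to 4 (valence 4) → 0 H
  atom 9: F (halogen, monovalent) → 0 H
  atom 10: C, bond orders sum to 3 (valence 4) → 1 H
  atom 11: C, bond orders sum to 3 (valence 4) → 1 H
Totals → C:7, H:5, Cl:1, F:1, N:1, O:1.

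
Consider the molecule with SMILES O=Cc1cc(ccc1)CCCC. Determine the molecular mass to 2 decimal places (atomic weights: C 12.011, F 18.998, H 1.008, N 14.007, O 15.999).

First, the molecular formula is C11H14O (counting implicit H from valence).
  C: 11 × 12.011 = 132.121
  H: 14 × 1.008 = 14.112
  O: 1 × 15.999 = 15.999
Sum: 11×12.011 + 14×1.008 + 1×15.999 = 162.232 → 162.23 g/mol.

162.23 g/mol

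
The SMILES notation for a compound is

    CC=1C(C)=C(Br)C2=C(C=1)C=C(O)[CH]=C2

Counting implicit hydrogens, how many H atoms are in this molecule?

Walk through each heavy atom and fill implicit hydrogens from standard valence (C 4, N 3, O 2, S 2, halogen 1):
  atom 1: C, bond orders sum to 1 (valence 4) → 3 H
  atom 2: C, bond orders sum to 4 (valence 4) → 0 H
  atom 3: C, bond orders sum to 4 (valence 4) → 0 H
  atom 4: C, bond orders sum to 1 (valence 4) → 3 H
  atom 5: C, bond orders sum to 4 (valence 4) → 0 H
  atom 6: Br (halogen, monovalent) → 0 H
  atom 7: C, bond orders sum to 4 (valence 4) → 0 H
  atom 8: C, bond orders sum to 4 (valence 4) → 0 H
  atom 9: C, bond orders sum to 3 (valence 4) → 1 H
  atom 10: C, bond orders sum to 3 (valence 4) → 1 H
  atom 11: C, bond orders sum to 4 (valence 4) → 0 H
  atom 12: O, bond orders sum to 1 (valence 2) → 1 H
  atom 13: C with explicit H count 1
  atom 14: C, bond orders sum to 3 (valence 4) → 1 H
Total hydrogens: 11.

11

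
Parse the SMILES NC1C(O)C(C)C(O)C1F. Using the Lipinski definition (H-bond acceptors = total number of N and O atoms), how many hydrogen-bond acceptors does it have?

3

N atoms: 1; O atoms: 2.
Lipinski HBA = 1 + 2 = 3.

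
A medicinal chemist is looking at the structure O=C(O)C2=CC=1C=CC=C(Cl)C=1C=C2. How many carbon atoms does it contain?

Count every carbon token in the SMILES (each C, including those in ring-closure positions and inside branches).
Carbon count: 11.

11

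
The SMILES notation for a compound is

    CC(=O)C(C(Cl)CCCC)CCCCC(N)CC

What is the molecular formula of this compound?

Walk through each heavy atom and fill implicit hydrogens from standard valence (C 4, N 3, O 2, S 2, halogen 1):
  atom 1: C, bond orders sum to 1 (valence 4) → 3 H
  atom 2: C, bond orders sum to 4 (valence 4) → 0 H
  atom 3: O, bond orders sum to 2 (valence 2) → 0 H
  atom 4: C, bond orders sum to 3 (valence 4) → 1 H
  atom 5: C, bond orders sum to 3 (valence 4) → 1 H
  atom 6: Cl (halogen, monovalent) → 0 H
  atom 7: C, bond orders sum to 2 (valence 4) → 2 H
  atom 8: C, bond orders sum to 2 (valence 4) → 2 H
  atom 9: C, bond orders sum to 2 (valence 4) → 2 H
  atom 10: C, bond orders sum to 1 (valence 4) → 3 H
  atom 11: C, bond orders sum to 2 (valence 4) → 2 H
  atom 12: C, bond orders sum to 2 (valence 4) → 2 H
  atom 13: C, bond orders sum to 2 (valence 4) → 2 H
  atom 14: C, bond orders sum to 2 (valence 4) → 2 H
  atom 15: C, bond orders sum to 3 (valence 4) → 1 H
  atom 16: N, bond orders sum to 1 (valence 3) → 2 H
  atom 17: C, bond orders sum to 2 (valence 4) → 2 H
  atom 18: C, bond orders sum to 1 (valence 4) → 3 H
Totals → C:15, H:30, Cl:1, N:1, O:1.

C15H30ClNO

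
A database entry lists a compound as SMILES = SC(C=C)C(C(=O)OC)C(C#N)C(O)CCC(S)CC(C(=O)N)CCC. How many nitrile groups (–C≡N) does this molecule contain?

The nitrile motif appears at heavy-atom position 11 in the SMILES.
Other groups present: 1 alkene, 1 amide, 1 ester, 1 hydroxyl, 2 thiol.
Nitrile count: 1.

1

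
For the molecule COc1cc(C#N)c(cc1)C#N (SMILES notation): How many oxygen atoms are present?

1

Scan the SMILES for O atoms (remember two-letter symbols like Cl and Br are single atoms).
Oxygen count: 1.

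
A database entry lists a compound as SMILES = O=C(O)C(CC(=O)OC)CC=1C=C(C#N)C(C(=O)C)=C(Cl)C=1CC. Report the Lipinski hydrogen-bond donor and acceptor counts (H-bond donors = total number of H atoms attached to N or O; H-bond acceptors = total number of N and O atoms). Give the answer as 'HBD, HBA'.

Donors: find every N or O and count the H atoms it carries.
  atom 1 (O): bond orders sum to 2 → 0 H
  atom 3 (O): bond orders sum to 1 → 1 H
  atom 7 (O): bond orders sum to 2 → 0 H
  atom 8 (O): bond orders sum to 2 → 0 H
  atom 15 (N): bond orders sum to 3 → 0 H
  atom 18 (O): bond orders sum to 2 → 0 H
Lipinski HBD = 1.
Acceptors: N atoms = 1, O atoms = 5 → HBA = 6.

1, 6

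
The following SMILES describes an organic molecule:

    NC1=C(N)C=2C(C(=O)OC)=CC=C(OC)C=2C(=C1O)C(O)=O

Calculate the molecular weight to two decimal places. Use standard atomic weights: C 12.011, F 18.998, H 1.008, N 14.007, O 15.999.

306.27 g/mol

First, the molecular formula is C14H14N2O6 (counting implicit H from valence).
  C: 14 × 12.011 = 168.154
  H: 14 × 1.008 = 14.112
  N: 2 × 14.007 = 28.014
  O: 6 × 15.999 = 95.994
Sum: 14×12.011 + 14×1.008 + 2×14.007 + 6×15.999 = 306.274 → 306.27 g/mol.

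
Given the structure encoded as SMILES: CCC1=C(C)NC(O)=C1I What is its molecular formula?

C7H10INO

Walk through each heavy atom and fill implicit hydrogens from standard valence (C 4, N 3, O 2, S 2, halogen 1):
  atom 1: C, bond orders sum to 1 (valence 4) → 3 H
  atom 2: C, bond orders sum to 2 (valence 4) → 2 H
  atom 3: C, bond orders sum to 4 (valence 4) → 0 H
  atom 4: C, bond orders sum to 4 (valence 4) → 0 H
  atom 5: C, bond orders sum to 1 (valence 4) → 3 H
  atom 6: N, bond orders sum to 2 (valence 3) → 1 H
  atom 7: C, bond orders sum to 4 (valence 4) → 0 H
  atom 8: O, bond orders sum to 1 (valence 2) → 1 H
  atom 9: C, bond orders sum to 4 (valence 4) → 0 H
  atom 10: I (halogen, monovalent) → 0 H
Totals → C:7, H:10, I:1, N:1, O:1.
In Hill order: C7H10INO.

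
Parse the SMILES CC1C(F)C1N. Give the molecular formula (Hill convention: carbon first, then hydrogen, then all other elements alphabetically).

Walk through each heavy atom and fill implicit hydrogens from standard valence (C 4, N 3, O 2, S 2, halogen 1):
  atom 1: C, bond orders sum to 1 (valence 4) → 3 H
  atom 2: C, bond orders sum to 3 (valence 4) → 1 H
  atom 3: C, bond orders sum to 3 (valence 4) → 1 H
  atom 4: F (halogen, monovalent) → 0 H
  atom 5: C, bond orders sum to 3 (valence 4) → 1 H
  atom 6: N, bond orders sum to 1 (valence 3) → 2 H
Totals → C:4, H:8, F:1, N:1.
In Hill order: C4H8FN.

C4H8FN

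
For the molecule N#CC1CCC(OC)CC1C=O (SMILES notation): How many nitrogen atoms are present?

1

Scan the SMILES for N atoms (remember two-letter symbols like Cl and Br are single atoms).
Nitrogen count: 1.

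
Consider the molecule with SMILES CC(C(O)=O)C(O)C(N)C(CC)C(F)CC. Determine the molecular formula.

Walk through each heavy atom and fill implicit hydrogens from standard valence (C 4, N 3, O 2, S 2, halogen 1):
  atom 1: C, bond orders sum to 1 (valence 4) → 3 H
  atom 2: C, bond orders sum to 3 (valence 4) → 1 H
  atom 3: C, bond orders sum to 4 (valence 4) → 0 H
  atom 4: O, bond orders sum to 1 (valence 2) → 1 H
  atom 5: O, bond orders sum to 2 (valence 2) → 0 H
  atom 6: C, bond orders sum to 3 (valence 4) → 1 H
  atom 7: O, bond orders sum to 1 (valence 2) → 1 H
  atom 8: C, bond orders sum to 3 (valence 4) → 1 H
  atom 9: N, bond orders sum to 1 (valence 3) → 2 H
  atom 10: C, bond orders sum to 3 (valence 4) → 1 H
  atom 11: C, bond orders sum to 2 (valence 4) → 2 H
  atom 12: C, bond orders sum to 1 (valence 4) → 3 H
  atom 13: C, bond orders sum to 3 (valence 4) → 1 H
  atom 14: F (halogen, monovalent) → 0 H
  atom 15: C, bond orders sum to 2 (valence 4) → 2 H
  atom 16: C, bond orders sum to 1 (valence 4) → 3 H
Totals → C:11, H:22, F:1, N:1, O:3.
In Hill order: C11H22FNO3.

C11H22FNO3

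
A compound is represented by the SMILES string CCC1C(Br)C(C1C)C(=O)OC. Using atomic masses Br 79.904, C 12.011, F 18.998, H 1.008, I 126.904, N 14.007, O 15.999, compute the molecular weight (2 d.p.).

235.12 g/mol

First, the molecular formula is C9H15BrO2 (counting implicit H from valence).
  Br: 1 × 79.904 = 79.904
  C: 9 × 12.011 = 108.099
  H: 15 × 1.008 = 15.120
  O: 2 × 15.999 = 31.998
Sum: 1×79.904 + 9×12.011 + 15×1.008 + 2×15.999 = 235.121 → 235.12 g/mol.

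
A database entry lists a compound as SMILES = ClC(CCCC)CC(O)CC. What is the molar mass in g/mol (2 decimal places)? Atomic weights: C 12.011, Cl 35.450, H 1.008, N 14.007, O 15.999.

First, the molecular formula is C9H19ClO (counting implicit H from valence).
  C: 9 × 12.011 = 108.099
  Cl: 1 × 35.450 = 35.450
  H: 19 × 1.008 = 19.152
  O: 1 × 15.999 = 15.999
Sum: 9×12.011 + 1×35.450 + 19×1.008 + 1×15.999 = 178.700 → 178.70 g/mol.

178.70 g/mol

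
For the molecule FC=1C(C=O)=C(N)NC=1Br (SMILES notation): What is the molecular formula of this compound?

Walk through each heavy atom and fill implicit hydrogens from standard valence (C 4, N 3, O 2, S 2, halogen 1):
  atom 1: F (halogen, monovalent) → 0 H
  atom 2: C, bond orders sum to 4 (valence 4) → 0 H
  atom 3: C, bond orders sum to 4 (valence 4) → 0 H
  atom 4: C, bond orders sum to 3 (valence 4) → 1 H
  atom 5: O, bond orders sum to 2 (valence 2) → 0 H
  atom 6: C, bond orders sum to 4 (valence 4) → 0 H
  atom 7: N, bond orders sum to 1 (valence 3) → 2 H
  atom 8: N, bond orders sum to 2 (valence 3) → 1 H
  atom 9: C, bond orders sum to 4 (valence 4) → 0 H
  atom 10: Br (halogen, monovalent) → 0 H
Totals → C:5, H:4, Br:1, F:1, N:2, O:1.

C5H4BrFN2O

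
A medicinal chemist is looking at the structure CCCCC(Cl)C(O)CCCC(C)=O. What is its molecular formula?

C11H21ClO2

Walk through each heavy atom and fill implicit hydrogens from standard valence (C 4, N 3, O 2, S 2, halogen 1):
  atom 1: C, bond orders sum to 1 (valence 4) → 3 H
  atom 2: C, bond orders sum to 2 (valence 4) → 2 H
  atom 3: C, bond orders sum to 2 (valence 4) → 2 H
  atom 4: C, bond orders sum to 2 (valence 4) → 2 H
  atom 5: C, bond orders sum to 3 (valence 4) → 1 H
  atom 6: Cl (halogen, monovalent) → 0 H
  atom 7: C, bond orders sum to 3 (valence 4) → 1 H
  atom 8: O, bond orders sum to 1 (valence 2) → 1 H
  atom 9: C, bond orders sum to 2 (valence 4) → 2 H
  atom 10: C, bond orders sum to 2 (valence 4) → 2 H
  atom 11: C, bond orders sum to 2 (valence 4) → 2 H
  atom 12: C, bond orders sum to 4 (valence 4) → 0 H
  atom 13: C, bond orders sum to 1 (valence 4) → 3 H
  atom 14: O, bond orders sum to 2 (valence 2) → 0 H
Totals → C:11, H:21, Cl:1, O:2.
In Hill order: C11H21ClO2.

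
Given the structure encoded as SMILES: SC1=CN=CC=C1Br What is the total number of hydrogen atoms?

Walk through each heavy atom and fill implicit hydrogens from standard valence (C 4, N 3, O 2, S 2, halogen 1):
  atom 1: S, bond orders sum to 1 (valence 2) → 1 H
  atom 2: C, bond orders sum to 4 (valence 4) → 0 H
  atom 3: C, bond orders sum to 3 (valence 4) → 1 H
  atom 4: N, bond orders sum to 3 (valence 3) → 0 H
  atom 5: C, bond orders sum to 3 (valence 4) → 1 H
  atom 6: C, bond orders sum to 3 (valence 4) → 1 H
  atom 7: C, bond orders sum to 4 (valence 4) → 0 H
  atom 8: Br (halogen, monovalent) → 0 H
Total hydrogens: 4.

4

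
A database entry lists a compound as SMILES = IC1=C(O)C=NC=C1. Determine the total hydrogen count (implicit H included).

4

Walk through each heavy atom and fill implicit hydrogens from standard valence (C 4, N 3, O 2, S 2, halogen 1):
  atom 1: I (halogen, monovalent) → 0 H
  atom 2: C, bond orders sum to 4 (valence 4) → 0 H
  atom 3: C, bond orders sum to 4 (valence 4) → 0 H
  atom 4: O, bond orders sum to 1 (valence 2) → 1 H
  atom 5: C, bond orders sum to 3 (valence 4) → 1 H
  atom 6: N, bond orders sum to 3 (valence 3) → 0 H
  atom 7: C, bond orders sum to 3 (valence 4) → 1 H
  atom 8: C, bond orders sum to 3 (valence 4) → 1 H
Total hydrogens: 4.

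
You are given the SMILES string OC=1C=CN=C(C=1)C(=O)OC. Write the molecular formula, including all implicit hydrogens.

C7H7NO3

Walk through each heavy atom and fill implicit hydrogens from standard valence (C 4, N 3, O 2, S 2, halogen 1):
  atom 1: O, bond orders sum to 1 (valence 2) → 1 H
  atom 2: C, bond orders sum to 4 (valence 4) → 0 H
  atom 3: C, bond orders sum to 3 (valence 4) → 1 H
  atom 4: C, bond orders sum to 3 (valence 4) → 1 H
  atom 5: N, bond orders sum to 3 (valence 3) → 0 H
  atom 6: C, bond orders sum to 4 (valence 4) → 0 H
  atom 7: C, bond orders sum to 3 (valence 4) → 1 H
  atom 8: C, bond orders sum to 4 (valence 4) → 0 H
  atom 9: O, bond orders sum to 2 (valence 2) → 0 H
  atom 10: O, bond orders sum to 2 (valence 2) → 0 H
  atom 11: C, bond orders sum to 1 (valence 4) → 3 H
Totals → C:7, H:7, N:1, O:3.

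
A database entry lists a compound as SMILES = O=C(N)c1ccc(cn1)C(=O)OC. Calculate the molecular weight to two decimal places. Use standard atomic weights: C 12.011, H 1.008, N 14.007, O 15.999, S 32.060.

180.16 g/mol

First, the molecular formula is C8H8N2O3 (counting implicit H from valence).
  C: 8 × 12.011 = 96.088
  H: 8 × 1.008 = 8.064
  N: 2 × 14.007 = 28.014
  O: 3 × 15.999 = 47.997
Sum: 8×12.011 + 8×1.008 + 2×14.007 + 3×15.999 = 180.163 → 180.16 g/mol.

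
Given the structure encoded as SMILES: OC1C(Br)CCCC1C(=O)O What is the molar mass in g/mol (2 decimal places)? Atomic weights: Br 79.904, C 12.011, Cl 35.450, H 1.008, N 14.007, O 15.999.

First, the molecular formula is C7H11BrO3 (counting implicit H from valence).
  Br: 1 × 79.904 = 79.904
  C: 7 × 12.011 = 84.077
  H: 11 × 1.008 = 11.088
  O: 3 × 15.999 = 47.997
Sum: 1×79.904 + 7×12.011 + 11×1.008 + 3×15.999 = 223.066 → 223.07 g/mol.

223.07 g/mol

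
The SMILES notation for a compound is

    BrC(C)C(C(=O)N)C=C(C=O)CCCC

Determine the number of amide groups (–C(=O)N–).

The amide motif appears at heavy-atom position 5 in the SMILES.
Other groups present: 1 aldehyde, 1 alkene.
Amide count: 1.

1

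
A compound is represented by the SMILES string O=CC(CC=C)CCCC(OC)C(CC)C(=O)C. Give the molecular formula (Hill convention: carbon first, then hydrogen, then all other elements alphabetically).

Walk through each heavy atom and fill implicit hydrogens from standard valence (C 4, N 3, O 2, S 2, halogen 1):
  atom 1: O, bond orders sum to 2 (valence 2) → 0 H
  atom 2: C, bond orders sum to 3 (valence 4) → 1 H
  atom 3: C, bond orders sum to 3 (valence 4) → 1 H
  atom 4: C, bond orders sum to 2 (valence 4) → 2 H
  atom 5: C, bond orders sum to 3 (valence 4) → 1 H
  atom 6: C, bond orders sum to 2 (valence 4) → 2 H
  atom 7: C, bond orders sum to 2 (valence 4) → 2 H
  atom 8: C, bond orders sum to 2 (valence 4) → 2 H
  atom 9: C, bond orders sum to 2 (valence 4) → 2 H
  atom 10: C, bond orders sum to 3 (valence 4) → 1 H
  atom 11: O, bond orders sum to 2 (valence 2) → 0 H
  atom 12: C, bond orders sum to 1 (valence 4) → 3 H
  atom 13: C, bond orders sum to 3 (valence 4) → 1 H
  atom 14: C, bond orders sum to 2 (valence 4) → 2 H
  atom 15: C, bond orders sum to 1 (valence 4) → 3 H
  atom 16: C, bond orders sum to 4 (valence 4) → 0 H
  atom 17: O, bond orders sum to 2 (valence 2) → 0 H
  atom 18: C, bond orders sum to 1 (valence 4) → 3 H
Totals → C:15, H:26, O:3.
In Hill order: C15H26O3.

C15H26O3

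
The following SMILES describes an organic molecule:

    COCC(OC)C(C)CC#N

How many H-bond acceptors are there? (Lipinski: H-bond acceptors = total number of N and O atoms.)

N atoms: 1; O atoms: 2.
Lipinski HBA = 1 + 2 = 3.

3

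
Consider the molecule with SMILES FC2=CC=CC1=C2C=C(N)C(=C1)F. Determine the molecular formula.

Walk through each heavy atom and fill implicit hydrogens from standard valence (C 4, N 3, O 2, S 2, halogen 1):
  atom 1: F (halogen, monovalent) → 0 H
  atom 2: C, bond orders sum to 4 (valence 4) → 0 H
  atom 3: C, bond orders sum to 3 (valence 4) → 1 H
  atom 4: C, bond orders sum to 3 (valence 4) → 1 H
  atom 5: C, bond orders sum to 3 (valence 4) → 1 H
  atom 6: C, bond orders sum to 4 (valence 4) → 0 H
  atom 7: C, bond orders sum to 4 (valence 4) → 0 H
  atom 8: C, bond orders sum to 3 (valence 4) → 1 H
  atom 9: C, bond orders sum to 4 (valence 4) → 0 H
  atom 10: N, bond orders sum to 1 (valence 3) → 2 H
  atom 11: C, bond orders sum to 4 (valence 4) → 0 H
  atom 12: C, bond orders sum to 3 (valence 4) → 1 H
  atom 13: F (halogen, monovalent) → 0 H
Totals → C:10, H:7, F:2, N:1.
In Hill order: C10H7F2N.

C10H7F2N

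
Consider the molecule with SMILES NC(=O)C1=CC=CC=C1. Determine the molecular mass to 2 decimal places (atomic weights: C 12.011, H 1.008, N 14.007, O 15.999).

121.14 g/mol

First, the molecular formula is C7H7NO (counting implicit H from valence).
  C: 7 × 12.011 = 84.077
  H: 7 × 1.008 = 7.056
  N: 1 × 14.007 = 14.007
  O: 1 × 15.999 = 15.999
Sum: 7×12.011 + 7×1.008 + 1×14.007 + 1×15.999 = 121.139 → 121.14 g/mol.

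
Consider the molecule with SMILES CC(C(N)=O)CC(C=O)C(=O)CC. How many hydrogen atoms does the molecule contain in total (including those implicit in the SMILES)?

15

Walk through each heavy atom and fill implicit hydrogens from standard valence (C 4, N 3, O 2, S 2, halogen 1):
  atom 1: C, bond orders sum to 1 (valence 4) → 3 H
  atom 2: C, bond orders sum to 3 (valence 4) → 1 H
  atom 3: C, bond orders sum to 4 (valence 4) → 0 H
  atom 4: N, bond orders sum to 1 (valence 3) → 2 H
  atom 5: O, bond orders sum to 2 (valence 2) → 0 H
  atom 6: C, bond orders sum to 2 (valence 4) → 2 H
  atom 7: C, bond orders sum to 3 (valence 4) → 1 H
  atom 8: C, bond orders sum to 3 (valence 4) → 1 H
  atom 9: O, bond orders sum to 2 (valence 2) → 0 H
  atom 10: C, bond orders sum to 4 (valence 4) → 0 H
  atom 11: O, bond orders sum to 2 (valence 2) → 0 H
  atom 12: C, bond orders sum to 2 (valence 4) → 2 H
  atom 13: C, bond orders sum to 1 (valence 4) → 3 H
Total hydrogens: 15.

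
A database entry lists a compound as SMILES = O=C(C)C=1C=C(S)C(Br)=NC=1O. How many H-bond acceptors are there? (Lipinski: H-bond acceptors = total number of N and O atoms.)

3

N atoms: 1; O atoms: 2.
Lipinski HBA = 1 + 2 = 3.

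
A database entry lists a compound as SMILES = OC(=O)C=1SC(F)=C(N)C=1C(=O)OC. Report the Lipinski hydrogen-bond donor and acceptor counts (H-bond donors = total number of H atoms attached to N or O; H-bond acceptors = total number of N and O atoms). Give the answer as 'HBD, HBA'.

Donors: find every N or O and count the H atoms it carries.
  atom 1 (O): bond orders sum to 1 → 1 H
  atom 3 (O): bond orders sum to 2 → 0 H
  atom 9 (N): bond orders sum to 1 → 2 H
  atom 12 (O): bond orders sum to 2 → 0 H
  atom 13 (O): bond orders sum to 2 → 0 H
Lipinski HBD = 3.
Acceptors: N atoms = 1, O atoms = 4 → HBA = 5.

3, 5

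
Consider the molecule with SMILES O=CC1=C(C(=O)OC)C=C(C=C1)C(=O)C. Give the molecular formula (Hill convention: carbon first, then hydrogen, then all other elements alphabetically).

Walk through each heavy atom and fill implicit hydrogens from standard valence (C 4, N 3, O 2, S 2, halogen 1):
  atom 1: O, bond orders sum to 2 (valence 2) → 0 H
  atom 2: C, bond orders sum to 3 (valence 4) → 1 H
  atom 3: C, bond orders sum to 4 (valence 4) → 0 H
  atom 4: C, bond orders sum to 4 (valence 4) → 0 H
  atom 5: C, bond orders sum to 4 (valence 4) → 0 H
  atom 6: O, bond orders sum to 2 (valence 2) → 0 H
  atom 7: O, bond orders sum to 2 (valence 2) → 0 H
  atom 8: C, bond orders sum to 1 (valence 4) → 3 H
  atom 9: C, bond orders sum to 3 (valence 4) → 1 H
  atom 10: C, bond orders sum to 4 (valence 4) → 0 H
  atom 11: C, bond orders sum to 3 (valence 4) → 1 H
  atom 12: C, bond orders sum to 3 (valence 4) → 1 H
  atom 13: C, bond orders sum to 4 (valence 4) → 0 H
  atom 14: O, bond orders sum to 2 (valence 2) → 0 H
  atom 15: C, bond orders sum to 1 (valence 4) → 3 H
Totals → C:11, H:10, O:4.

C11H10O4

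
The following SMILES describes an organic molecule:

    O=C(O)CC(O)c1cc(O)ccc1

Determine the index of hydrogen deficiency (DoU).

Molecular formula: C9H10O4.
DoU = (2C + 2 + N − H − X) / 2, where X is the halogen count and O/S are ignored.
    = (2·9 + 2 + 0 − 10 − 0) / 2 = 10 / 2 = 5.

5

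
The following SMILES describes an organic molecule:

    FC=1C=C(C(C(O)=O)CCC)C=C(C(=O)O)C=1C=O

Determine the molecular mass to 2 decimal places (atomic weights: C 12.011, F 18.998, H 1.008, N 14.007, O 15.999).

268.24 g/mol

First, the molecular formula is C13H13FO5 (counting implicit H from valence).
  C: 13 × 12.011 = 156.143
  F: 1 × 18.998 = 18.998
  H: 13 × 1.008 = 13.104
  O: 5 × 15.999 = 79.995
Sum: 13×12.011 + 1×18.998 + 13×1.008 + 5×15.999 = 268.240 → 268.24 g/mol.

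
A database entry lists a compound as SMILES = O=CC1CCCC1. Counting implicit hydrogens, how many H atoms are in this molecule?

10

Walk through each heavy atom and fill implicit hydrogens from standard valence (C 4, N 3, O 2, S 2, halogen 1):
  atom 1: O, bond orders sum to 2 (valence 2) → 0 H
  atom 2: C, bond orders sum to 3 (valence 4) → 1 H
  atom 3: C, bond orders sum to 3 (valence 4) → 1 H
  atom 4: C, bond orders sum to 2 (valence 4) → 2 H
  atom 5: C, bond orders sum to 2 (valence 4) → 2 H
  atom 6: C, bond orders sum to 2 (valence 4) → 2 H
  atom 7: C, bond orders sum to 2 (valence 4) → 2 H
Total hydrogens: 10.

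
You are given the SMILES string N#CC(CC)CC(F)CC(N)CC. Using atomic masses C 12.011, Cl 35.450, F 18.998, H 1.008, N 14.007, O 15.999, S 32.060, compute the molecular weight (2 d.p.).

First, the molecular formula is C10H19FN2 (counting implicit H from valence).
  C: 10 × 12.011 = 120.110
  F: 1 × 18.998 = 18.998
  H: 19 × 1.008 = 19.152
  N: 2 × 14.007 = 28.014
Sum: 10×12.011 + 1×18.998 + 19×1.008 + 2×14.007 = 186.274 → 186.27 g/mol.

186.27 g/mol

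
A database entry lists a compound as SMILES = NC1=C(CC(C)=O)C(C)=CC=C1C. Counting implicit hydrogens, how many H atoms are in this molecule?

Walk through each heavy atom and fill implicit hydrogens from standard valence (C 4, N 3, O 2, S 2, halogen 1):
  atom 1: N, bond orders sum to 1 (valence 3) → 2 H
  atom 2: C, bond orders sum to 4 (valence 4) → 0 H
  atom 3: C, bond orders sum to 4 (valence 4) → 0 H
  atom 4: C, bond orders sum to 2 (valence 4) → 2 H
  atom 5: C, bond orders sum to 4 (valence 4) → 0 H
  atom 6: C, bond orders sum to 1 (valence 4) → 3 H
  atom 7: O, bond orders sum to 2 (valence 2) → 0 H
  atom 8: C, bond orders sum to 4 (valence 4) → 0 H
  atom 9: C, bond orders sum to 1 (valence 4) → 3 H
  atom 10: C, bond orders sum to 3 (valence 4) → 1 H
  atom 11: C, bond orders sum to 3 (valence 4) → 1 H
  atom 12: C, bond orders sum to 4 (valence 4) → 0 H
  atom 13: C, bond orders sum to 1 (valence 4) → 3 H
Total hydrogens: 15.

15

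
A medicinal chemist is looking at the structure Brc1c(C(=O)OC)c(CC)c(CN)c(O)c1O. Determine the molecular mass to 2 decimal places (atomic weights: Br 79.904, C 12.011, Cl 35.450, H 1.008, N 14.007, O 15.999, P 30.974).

304.14 g/mol

First, the molecular formula is C11H14BrNO4 (counting implicit H from valence).
  Br: 1 × 79.904 = 79.904
  C: 11 × 12.011 = 132.121
  H: 14 × 1.008 = 14.112
  N: 1 × 14.007 = 14.007
  O: 4 × 15.999 = 63.996
Sum: 1×79.904 + 11×12.011 + 14×1.008 + 1×14.007 + 4×15.999 = 304.140 → 304.14 g/mol.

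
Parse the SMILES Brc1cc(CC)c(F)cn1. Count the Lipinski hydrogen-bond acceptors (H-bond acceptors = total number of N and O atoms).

N atoms: 1; O atoms: 0.
Lipinski HBA = 1 + 0 = 1.

1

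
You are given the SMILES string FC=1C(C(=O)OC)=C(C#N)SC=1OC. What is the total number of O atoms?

3

Scan the SMILES for O atoms (remember two-letter symbols like Cl and Br are single atoms).
Oxygen count: 3.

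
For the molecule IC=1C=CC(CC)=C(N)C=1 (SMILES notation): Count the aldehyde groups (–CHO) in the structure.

Scan the SMILES for the aldehyde motif — none present.
Groups that are present: 1 primary amine.

0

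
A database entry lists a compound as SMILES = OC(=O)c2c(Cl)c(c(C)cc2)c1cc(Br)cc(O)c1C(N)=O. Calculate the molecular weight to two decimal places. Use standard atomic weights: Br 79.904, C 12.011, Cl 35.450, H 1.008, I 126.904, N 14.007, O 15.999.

First, the molecular formula is C15H11BrClNO4 (counting implicit H from valence).
  Br: 1 × 79.904 = 79.904
  C: 15 × 12.011 = 180.165
  Cl: 1 × 35.450 = 35.450
  H: 11 × 1.008 = 11.088
  N: 1 × 14.007 = 14.007
  O: 4 × 15.999 = 63.996
Sum: 1×79.904 + 15×12.011 + 1×35.450 + 11×1.008 + 1×14.007 + 4×15.999 = 384.610 → 384.61 g/mol.

384.61 g/mol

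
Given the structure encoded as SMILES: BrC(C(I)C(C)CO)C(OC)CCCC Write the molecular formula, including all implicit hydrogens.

C11H22BrIO2

Walk through each heavy atom and fill implicit hydrogens from standard valence (C 4, N 3, O 2, S 2, halogen 1):
  atom 1: Br (halogen, monovalent) → 0 H
  atom 2: C, bond orders sum to 3 (valence 4) → 1 H
  atom 3: C, bond orders sum to 3 (valence 4) → 1 H
  atom 4: I (halogen, monovalent) → 0 H
  atom 5: C, bond orders sum to 3 (valence 4) → 1 H
  atom 6: C, bond orders sum to 1 (valence 4) → 3 H
  atom 7: C, bond orders sum to 2 (valence 4) → 2 H
  atom 8: O, bond orders sum to 1 (valence 2) → 1 H
  atom 9: C, bond orders sum to 3 (valence 4) → 1 H
  atom 10: O, bond orders sum to 2 (valence 2) → 0 H
  atom 11: C, bond orders sum to 1 (valence 4) → 3 H
  atom 12: C, bond orders sum to 2 (valence 4) → 2 H
  atom 13: C, bond orders sum to 2 (valence 4) → 2 H
  atom 14: C, bond orders sum to 2 (valence 4) → 2 H
  atom 15: C, bond orders sum to 1 (valence 4) → 3 H
Totals → C:11, H:22, Br:1, I:1, O:2.
In Hill order: C11H22BrIO2.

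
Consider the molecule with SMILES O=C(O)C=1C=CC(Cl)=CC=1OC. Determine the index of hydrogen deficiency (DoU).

5

Degree of unsaturation = (number of rings) + (number of π bonds).
Ring closures in the SMILES: 1.
π bonds: 4 double bonds (each 1 DoU) → 4 DoU from unsaturation.
Total DoU = 1 + 4 = 5.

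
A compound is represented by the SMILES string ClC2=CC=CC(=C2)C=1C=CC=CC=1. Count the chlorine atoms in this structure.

Scan the SMILES for Cl atoms (remember two-letter symbols like Cl and Br are single atoms).
Chlorine count: 1.

1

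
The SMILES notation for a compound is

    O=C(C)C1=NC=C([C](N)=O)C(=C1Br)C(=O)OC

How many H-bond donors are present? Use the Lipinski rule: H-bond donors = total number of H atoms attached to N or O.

Donors: find every N or O and count the H atoms it carries.
  atom 1 (O): bond orders sum to 2 → 0 H
  atom 5 (N): bond orders sum to 3 → 0 H
  atom 9 (N): bond orders sum to 1 → 2 H
  atom 10 (O): bond orders sum to 2 → 0 H
  atom 15 (O): bond orders sum to 2 → 0 H
  atom 16 (O): bond orders sum to 2 → 0 H
Lipinski HBD = 2.

2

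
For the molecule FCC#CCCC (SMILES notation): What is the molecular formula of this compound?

C6H9F

Walk through each heavy atom and fill implicit hydrogens from standard valence (C 4, N 3, O 2, S 2, halogen 1):
  atom 1: F (halogen, monovalent) → 0 H
  atom 2: C, bond orders sum to 2 (valence 4) → 2 H
  atom 3: C, bond orders sum to 4 (valence 4) → 0 H
  atom 4: C, bond orders sum to 4 (valence 4) → 0 H
  atom 5: C, bond orders sum to 2 (valence 4) → 2 H
  atom 6: C, bond orders sum to 2 (valence 4) → 2 H
  atom 7: C, bond orders sum to 1 (valence 4) → 3 H
Totals → C:6, H:9, F:1.
In Hill order: C6H9F.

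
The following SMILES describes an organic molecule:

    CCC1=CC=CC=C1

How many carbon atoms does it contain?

8

Count every carbon token in the SMILES (each C, including those in ring-closure positions and inside branches).
Carbon count: 8.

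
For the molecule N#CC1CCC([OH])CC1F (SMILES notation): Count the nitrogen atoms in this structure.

Scan the SMILES for N atoms (remember two-letter symbols like Cl and Br are single atoms).
Nitrogen count: 1.

1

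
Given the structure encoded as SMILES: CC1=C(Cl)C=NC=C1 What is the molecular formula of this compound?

C6H6ClN

Walk through each heavy atom and fill implicit hydrogens from standard valence (C 4, N 3, O 2, S 2, halogen 1):
  atom 1: C, bond orders sum to 1 (valence 4) → 3 H
  atom 2: C, bond orders sum to 4 (valence 4) → 0 H
  atom 3: C, bond orders sum to 4 (valence 4) → 0 H
  atom 4: Cl (halogen, monovalent) → 0 H
  atom 5: C, bond orders sum to 3 (valence 4) → 1 H
  atom 6: N, bond orders sum to 3 (valence 3) → 0 H
  atom 7: C, bond orders sum to 3 (valence 4) → 1 H
  atom 8: C, bond orders sum to 3 (valence 4) → 1 H
Totals → C:6, H:6, Cl:1, N:1.
In Hill order: C6H6ClN.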